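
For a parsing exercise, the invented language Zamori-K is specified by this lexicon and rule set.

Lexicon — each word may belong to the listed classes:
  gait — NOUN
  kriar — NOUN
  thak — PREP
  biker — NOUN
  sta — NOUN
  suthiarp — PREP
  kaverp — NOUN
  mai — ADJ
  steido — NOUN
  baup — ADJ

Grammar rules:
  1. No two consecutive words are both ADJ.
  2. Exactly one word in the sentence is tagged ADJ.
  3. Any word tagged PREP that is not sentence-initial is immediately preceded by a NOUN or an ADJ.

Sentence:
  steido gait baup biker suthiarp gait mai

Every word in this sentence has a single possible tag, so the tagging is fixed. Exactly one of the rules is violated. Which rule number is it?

2

Fixed tagging: NOUN NOUN ADJ NOUN PREP NOUN ADJ.
Checking each rule: R1 pass, R2 fail, R3 pass.
Only rule 2 fails.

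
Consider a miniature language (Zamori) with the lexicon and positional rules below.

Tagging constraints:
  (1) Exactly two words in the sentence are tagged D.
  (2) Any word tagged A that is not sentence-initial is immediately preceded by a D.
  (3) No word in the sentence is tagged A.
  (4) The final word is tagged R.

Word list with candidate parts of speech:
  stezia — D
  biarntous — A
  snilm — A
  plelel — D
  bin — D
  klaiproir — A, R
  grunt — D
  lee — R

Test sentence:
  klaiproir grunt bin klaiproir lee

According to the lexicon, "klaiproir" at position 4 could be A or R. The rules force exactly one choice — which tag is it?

R

Candidates per position — 1:klaiproir {A,R}; 2:grunt {D}; 3:bin {D}; 4:klaiproir {A,R}; 5:lee {R}.
Word 1 cannot be A — rule 3 would then fail for every completion. It is R.
Word 4 cannot be A — rule 3 would then fail for every completion. It is R.
That leaves exactly one tagging: R D D R R.
Rule-by-rule: rule 1 satisfied; rule 2 satisfied; rule 3 satisfied; rule 4 satisfied.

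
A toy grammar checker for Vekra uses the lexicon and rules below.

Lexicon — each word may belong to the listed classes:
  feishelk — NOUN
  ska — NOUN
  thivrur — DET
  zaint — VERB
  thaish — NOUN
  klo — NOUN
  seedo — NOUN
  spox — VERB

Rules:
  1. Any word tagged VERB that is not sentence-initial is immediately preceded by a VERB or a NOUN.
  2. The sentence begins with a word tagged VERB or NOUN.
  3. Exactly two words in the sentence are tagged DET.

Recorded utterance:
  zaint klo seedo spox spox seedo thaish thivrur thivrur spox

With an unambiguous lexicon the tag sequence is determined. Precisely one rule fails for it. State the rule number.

1

Fixed tagging: VERB NOUN NOUN VERB VERB NOUN NOUN DET DET VERB.
Checking each rule: R1 ✗, R2 ✓, R3 ✓.
Only rule 1 fails.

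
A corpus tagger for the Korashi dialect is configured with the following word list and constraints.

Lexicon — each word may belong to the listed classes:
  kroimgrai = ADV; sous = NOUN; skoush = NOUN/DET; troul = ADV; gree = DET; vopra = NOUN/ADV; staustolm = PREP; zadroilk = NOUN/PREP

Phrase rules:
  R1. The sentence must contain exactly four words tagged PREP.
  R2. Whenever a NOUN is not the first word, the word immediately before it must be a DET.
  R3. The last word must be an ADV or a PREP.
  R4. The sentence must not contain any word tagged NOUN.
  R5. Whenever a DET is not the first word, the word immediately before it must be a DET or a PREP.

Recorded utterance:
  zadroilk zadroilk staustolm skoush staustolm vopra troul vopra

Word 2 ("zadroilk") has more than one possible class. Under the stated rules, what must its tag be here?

PREP

Candidates per position — 1:zadroilk {NOUN,PREP}; 2:zadroilk {NOUN,PREP}; 3:staustolm {PREP}; 4:skoush {NOUN,DET}; 5:staustolm {PREP}; 6:vopra {NOUN,ADV}; 7:troul {ADV}; 8:vopra {NOUN,ADV}.
At position 1, choosing NOUN makes rule 1 impossible to satisfy; hence PREP.
At position 2, choosing NOUN makes rule 1 impossible to satisfy; hence PREP.
At position 4, choosing NOUN makes rule 2 impossible to satisfy; hence DET.
At position 6, choosing NOUN makes rule 2 impossible to satisfy; hence ADV.
At position 8, choosing NOUN makes rule 2 impossible to satisfy; hence ADV.
The unique satisfying tagging is: PREP PREP PREP DET PREP ADV ADV ADV.
Check: rule 1 satisfied; rule 2 satisfied; rule 3 satisfied; rule 4 satisfied; rule 5 satisfied.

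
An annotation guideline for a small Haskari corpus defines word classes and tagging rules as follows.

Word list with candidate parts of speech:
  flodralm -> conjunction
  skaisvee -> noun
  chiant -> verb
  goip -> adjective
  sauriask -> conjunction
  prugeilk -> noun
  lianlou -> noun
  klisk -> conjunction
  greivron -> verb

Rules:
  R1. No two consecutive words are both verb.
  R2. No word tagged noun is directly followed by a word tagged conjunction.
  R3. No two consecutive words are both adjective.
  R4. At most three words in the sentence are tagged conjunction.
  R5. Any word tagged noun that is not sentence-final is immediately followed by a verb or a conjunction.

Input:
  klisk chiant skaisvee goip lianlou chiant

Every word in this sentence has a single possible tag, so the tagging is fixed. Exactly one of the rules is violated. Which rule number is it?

Fixed tagging: conjunction verb noun adjective noun verb.
Rule check: R1 pass, R2 pass, R3 pass, R4 pass, R5 fail.
Only rule 5 fails.

5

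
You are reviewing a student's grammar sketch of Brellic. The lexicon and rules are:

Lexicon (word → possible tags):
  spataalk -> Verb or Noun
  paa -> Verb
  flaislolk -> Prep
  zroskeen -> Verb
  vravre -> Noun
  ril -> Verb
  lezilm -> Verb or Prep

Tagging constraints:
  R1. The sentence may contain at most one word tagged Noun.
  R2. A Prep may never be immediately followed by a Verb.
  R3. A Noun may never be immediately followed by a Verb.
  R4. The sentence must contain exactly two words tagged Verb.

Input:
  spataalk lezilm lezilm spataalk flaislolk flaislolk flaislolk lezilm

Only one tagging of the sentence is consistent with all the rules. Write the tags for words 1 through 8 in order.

Verb Verb Prep Noun Prep Prep Prep Prep

Candidates per position — 1:spataalk {Verb,Noun}; 2:lezilm {Verb,Prep}; 3:lezilm {Verb,Prep}; 4:spataalk {Verb,Noun}; 5:flaislolk {Prep}; 6:flaislolk {Prep}; 7:flaislolk {Prep}; 8:lezilm {Verb,Prep}.
Position 8: Verb is ruled out by rule 2; that leaves Prep.
The remaining ambiguous positions (1, 2, 3, 4) are resolved jointly — only one combination satisfies every rule.
The unique satisfying tagging is: Verb Verb Prep Noun Prep Prep Prep Prep.
Check: rule 1 satisfied; rule 2 satisfied; rule 3 satisfied; rule 4 satisfied.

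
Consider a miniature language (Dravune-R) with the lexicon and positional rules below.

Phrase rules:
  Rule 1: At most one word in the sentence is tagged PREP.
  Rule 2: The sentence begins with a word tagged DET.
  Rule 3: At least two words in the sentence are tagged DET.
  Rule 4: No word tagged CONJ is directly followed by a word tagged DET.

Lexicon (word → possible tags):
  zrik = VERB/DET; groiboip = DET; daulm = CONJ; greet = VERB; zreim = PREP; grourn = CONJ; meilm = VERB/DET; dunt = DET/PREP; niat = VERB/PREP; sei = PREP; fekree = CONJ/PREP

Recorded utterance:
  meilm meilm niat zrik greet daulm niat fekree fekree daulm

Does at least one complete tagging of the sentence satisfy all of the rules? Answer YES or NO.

YES

Candidates per position — 1:meilm {VERB,DET}; 2:meilm {VERB,DET}; 3:niat {VERB,PREP}; 4:zrik {VERB,DET}; 5:greet {VERB}; 6:daulm {CONJ}; 7:niat {VERB,PREP}; 8:fekree {CONJ,PREP}; 9:fekree {CONJ,PREP}; 10:daulm {CONJ}.
One satisfying assignment: DET DET VERB DET VERB CONJ PREP CONJ CONJ CONJ.
Check: rule 1 satisfied; rule 2 satisfied; rule 3 satisfied; rule 4 satisfied.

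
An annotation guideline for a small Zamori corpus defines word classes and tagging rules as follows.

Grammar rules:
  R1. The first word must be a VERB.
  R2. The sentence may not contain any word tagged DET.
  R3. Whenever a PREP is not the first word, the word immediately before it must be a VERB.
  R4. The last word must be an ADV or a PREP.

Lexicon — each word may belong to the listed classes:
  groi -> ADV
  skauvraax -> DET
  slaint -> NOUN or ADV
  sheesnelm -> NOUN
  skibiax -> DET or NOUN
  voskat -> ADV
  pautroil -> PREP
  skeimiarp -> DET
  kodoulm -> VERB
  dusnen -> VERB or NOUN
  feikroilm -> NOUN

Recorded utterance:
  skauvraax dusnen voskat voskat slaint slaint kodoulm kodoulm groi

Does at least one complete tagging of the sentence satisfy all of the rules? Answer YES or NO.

Candidates per position — 1:skauvraax {DET}; 2:dusnen {VERB,NOUN}; 3:voskat {ADV}; 4:voskat {ADV}; 5:slaint {NOUN,ADV}; 6:slaint {NOUN,ADV}; 7:kodoulm {VERB}; 8:kodoulm {VERB}; 9:groi {ADV}.
Rule 1 cannot be satisfied by any choice of tags from the lexicon.
So there is no consistent tagging.

NO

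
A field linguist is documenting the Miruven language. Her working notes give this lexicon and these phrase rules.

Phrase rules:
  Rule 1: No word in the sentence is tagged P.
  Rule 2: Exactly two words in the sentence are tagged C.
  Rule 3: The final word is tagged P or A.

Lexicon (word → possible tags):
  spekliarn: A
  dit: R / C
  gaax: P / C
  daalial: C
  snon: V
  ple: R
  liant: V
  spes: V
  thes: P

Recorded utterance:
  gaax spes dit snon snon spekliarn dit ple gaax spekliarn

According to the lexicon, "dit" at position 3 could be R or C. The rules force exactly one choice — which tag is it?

Candidates per position — 1:gaax {P,C}; 2:spes {V}; 3:dit {R,C}; 4:snon {V}; 5:snon {V}; 6:spekliarn {A}; 7:dit {R,C}; 8:ple {R}; 9:gaax {P,C}; 10:spekliarn {A}.
Position 1: P is ruled out by rule 1; that leaves C.
Position 9: P is ruled out by rule 1; that leaves C.
Position 3: C is ruled out by rule 2; that leaves R.
Position 7: C is ruled out by rule 2; that leaves R.
The unique satisfying tagging is: C V R V V A R R C A.
Rule-by-rule: rule 1 satisfied; rule 2 satisfied; rule 3 satisfied.

R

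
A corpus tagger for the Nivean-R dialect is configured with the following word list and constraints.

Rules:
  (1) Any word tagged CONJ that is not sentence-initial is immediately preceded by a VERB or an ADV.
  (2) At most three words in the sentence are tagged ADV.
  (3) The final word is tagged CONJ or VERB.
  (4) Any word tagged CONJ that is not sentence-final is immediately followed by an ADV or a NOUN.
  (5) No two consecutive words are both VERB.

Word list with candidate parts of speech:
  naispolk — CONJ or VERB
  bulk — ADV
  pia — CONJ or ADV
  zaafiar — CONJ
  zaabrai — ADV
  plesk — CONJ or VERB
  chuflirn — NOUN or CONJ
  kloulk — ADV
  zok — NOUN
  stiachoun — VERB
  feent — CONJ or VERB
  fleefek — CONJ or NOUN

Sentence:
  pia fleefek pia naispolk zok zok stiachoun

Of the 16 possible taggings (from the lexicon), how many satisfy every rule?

Candidates per position — 1:pia {CONJ,ADV}; 2:fleefek {CONJ,NOUN}; 3:pia {CONJ,ADV}; 4:naispolk {CONJ,VERB}; 5:zok {NOUN}; 6:zok {NOUN}; 7:stiachoun {VERB}.
There are 16 candidate sequences in total.
Checking each against the rules leaves 6 sequences.
Count = 6.

6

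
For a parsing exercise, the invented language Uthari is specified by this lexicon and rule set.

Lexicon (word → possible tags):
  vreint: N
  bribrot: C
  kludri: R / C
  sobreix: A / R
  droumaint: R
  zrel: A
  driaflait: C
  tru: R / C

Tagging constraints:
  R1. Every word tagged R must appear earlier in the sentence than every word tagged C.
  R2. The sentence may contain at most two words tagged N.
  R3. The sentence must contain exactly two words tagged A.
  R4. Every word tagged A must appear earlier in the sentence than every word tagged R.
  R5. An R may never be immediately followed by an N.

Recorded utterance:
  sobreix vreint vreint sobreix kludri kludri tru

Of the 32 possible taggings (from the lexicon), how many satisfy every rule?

4

Candidates per position — 1:sobreix {A,R}; 2:vreint {N}; 3:vreint {N}; 4:sobreix {A,R}; 5:kludri {R,C}; 6:kludri {R,C}; 7:tru {R,C}.
There are 32 candidate sequences in total.
The sequences that satisfy every rule: A N N A R R R; A N N A R R C; A N N A R C C; A N N A C C C.
Count = 4.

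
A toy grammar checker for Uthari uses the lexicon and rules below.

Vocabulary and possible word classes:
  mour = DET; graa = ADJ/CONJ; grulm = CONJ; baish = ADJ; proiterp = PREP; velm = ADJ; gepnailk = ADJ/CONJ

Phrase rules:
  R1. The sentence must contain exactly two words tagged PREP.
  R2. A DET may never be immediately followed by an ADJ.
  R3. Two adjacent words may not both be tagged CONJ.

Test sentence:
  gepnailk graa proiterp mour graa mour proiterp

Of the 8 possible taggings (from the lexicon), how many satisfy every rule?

Candidates per position — 1:gepnailk {ADJ,CONJ}; 2:graa {ADJ,CONJ}; 3:proiterp {PREP}; 4:mour {DET}; 5:graa {ADJ,CONJ}; 6:mour {DET}; 7:proiterp {PREP}.
There are 8 candidate sequences in total.
The sequences that satisfy every rule: ADJ ADJ PREP DET CONJ DET PREP; ADJ CONJ PREP DET CONJ DET PREP; CONJ ADJ PREP DET CONJ DET PREP.
Count = 3.

3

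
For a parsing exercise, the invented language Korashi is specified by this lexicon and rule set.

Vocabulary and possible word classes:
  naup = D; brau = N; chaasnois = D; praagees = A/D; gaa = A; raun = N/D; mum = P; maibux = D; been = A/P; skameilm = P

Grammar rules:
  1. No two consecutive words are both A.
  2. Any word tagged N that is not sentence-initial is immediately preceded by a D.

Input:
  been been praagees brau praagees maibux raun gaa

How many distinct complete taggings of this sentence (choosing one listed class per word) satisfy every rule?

Candidates per position — 1:been {A,P}; 2:been {A,P}; 3:praagees {A,D}; 4:brau {N}; 5:praagees {A,D}; 6:maibux {D}; 7:raun {N,D}; 8:gaa {A}.
There are 32 candidate sequences in total.
Checking each against the rules leaves 12 sequences.
Count = 12.

12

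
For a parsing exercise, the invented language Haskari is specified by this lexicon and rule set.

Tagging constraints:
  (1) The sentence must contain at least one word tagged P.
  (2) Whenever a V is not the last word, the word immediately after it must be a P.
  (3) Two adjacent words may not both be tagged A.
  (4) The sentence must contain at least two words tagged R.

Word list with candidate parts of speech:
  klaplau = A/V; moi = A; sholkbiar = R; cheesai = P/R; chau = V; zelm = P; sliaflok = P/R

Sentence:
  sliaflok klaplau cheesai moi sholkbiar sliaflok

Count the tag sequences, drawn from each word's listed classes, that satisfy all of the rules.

9

Candidates per position — 1:sliaflok {P,R}; 2:klaplau {A,V}; 3:cheesai {P,R}; 4:moi {A}; 5:sholkbiar {R}; 6:sliaflok {P,R}.
There are 16 candidate sequences in total.
Checking each against the rules leaves 9 sequences.
Count = 9.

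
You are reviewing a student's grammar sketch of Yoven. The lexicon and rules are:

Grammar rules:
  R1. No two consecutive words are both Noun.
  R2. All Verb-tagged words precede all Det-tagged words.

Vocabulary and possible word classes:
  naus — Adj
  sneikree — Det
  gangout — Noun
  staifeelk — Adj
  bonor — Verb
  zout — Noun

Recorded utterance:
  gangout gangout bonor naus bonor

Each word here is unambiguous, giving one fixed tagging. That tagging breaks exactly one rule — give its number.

1

Fixed tagging: Noun Noun Verb Adj Verb.
Rule check: R1 fails, R2 ok.
Only rule 1 fails.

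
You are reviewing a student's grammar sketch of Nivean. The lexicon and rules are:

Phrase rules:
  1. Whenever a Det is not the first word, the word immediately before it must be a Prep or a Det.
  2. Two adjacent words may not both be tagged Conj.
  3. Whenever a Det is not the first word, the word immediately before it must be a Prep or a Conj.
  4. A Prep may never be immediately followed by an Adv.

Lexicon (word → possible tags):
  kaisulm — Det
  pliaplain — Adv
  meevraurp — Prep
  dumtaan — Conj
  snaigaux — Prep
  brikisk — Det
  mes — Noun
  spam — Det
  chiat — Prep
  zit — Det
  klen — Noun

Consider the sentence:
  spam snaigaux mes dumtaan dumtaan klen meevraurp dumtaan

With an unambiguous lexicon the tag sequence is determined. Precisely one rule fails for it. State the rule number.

2

Fixed tagging: Det Prep Noun Conj Conj Noun Prep Conj.
Applying the rules: R1 ok, R2 fails, R3 ok, R4 ok.
Only rule 2 fails.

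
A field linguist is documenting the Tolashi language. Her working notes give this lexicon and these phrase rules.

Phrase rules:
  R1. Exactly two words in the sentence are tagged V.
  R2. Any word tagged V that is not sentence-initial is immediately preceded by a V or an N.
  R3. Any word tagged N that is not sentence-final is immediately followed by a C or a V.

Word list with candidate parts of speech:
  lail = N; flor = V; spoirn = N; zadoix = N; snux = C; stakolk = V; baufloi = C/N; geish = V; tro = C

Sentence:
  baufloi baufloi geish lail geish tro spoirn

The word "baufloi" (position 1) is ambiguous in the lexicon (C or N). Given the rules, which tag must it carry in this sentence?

Candidates per position — 1:baufloi {C,N}; 2:baufloi {C,N}; 3:geish {V}; 4:lail {N}; 5:geish {V}; 6:tro {C}; 7:spoirn {N}.
At position 2, choosing C makes rule 2 impossible to satisfy; hence N.
At position 1, choosing N makes rule 3 impossible to satisfy; hence C.
The unique satisfying tagging is: C N V N V C N.
Verifying each rule — rule 1 ok; rule 2 ok; rule 3 ok.

C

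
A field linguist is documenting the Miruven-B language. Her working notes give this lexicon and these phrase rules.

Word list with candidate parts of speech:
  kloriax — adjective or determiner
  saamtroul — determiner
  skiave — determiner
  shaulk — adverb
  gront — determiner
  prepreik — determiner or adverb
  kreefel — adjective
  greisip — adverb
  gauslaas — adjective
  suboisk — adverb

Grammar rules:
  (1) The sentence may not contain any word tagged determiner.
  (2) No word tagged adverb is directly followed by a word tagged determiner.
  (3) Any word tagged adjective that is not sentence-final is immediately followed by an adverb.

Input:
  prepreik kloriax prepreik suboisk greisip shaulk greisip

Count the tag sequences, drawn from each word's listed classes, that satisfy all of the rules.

1

Candidates per position — 1:prepreik {determiner,adverb}; 2:kloriax {adjective,determiner}; 3:prepreik {determiner,adverb}; 4:suboisk {adverb}; 5:greisip {adverb}; 6:shaulk {adverb}; 7:greisip {adverb}.
There are 8 candidate sequences in total.
The sequences that satisfy every rule: adverb adjective adverb adverb adverb adverb adverb.
Count = 1.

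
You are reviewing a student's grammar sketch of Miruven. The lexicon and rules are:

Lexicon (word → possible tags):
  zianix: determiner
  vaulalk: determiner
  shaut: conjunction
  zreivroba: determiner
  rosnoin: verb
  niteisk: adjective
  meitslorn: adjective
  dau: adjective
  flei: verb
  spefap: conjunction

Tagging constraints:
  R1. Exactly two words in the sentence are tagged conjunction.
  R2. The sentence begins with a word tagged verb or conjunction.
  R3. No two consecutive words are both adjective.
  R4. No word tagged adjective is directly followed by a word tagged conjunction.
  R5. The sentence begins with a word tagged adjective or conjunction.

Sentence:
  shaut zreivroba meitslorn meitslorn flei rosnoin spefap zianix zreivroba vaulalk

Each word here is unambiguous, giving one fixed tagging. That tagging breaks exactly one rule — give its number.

3

Fixed tagging: conjunction determiner adjective adjective verb verb conjunction determiner determiner determiner.
Checking each rule: R1 holds, R2 holds, R3 violated, R4 holds, R5 holds.
Only rule 3 fails.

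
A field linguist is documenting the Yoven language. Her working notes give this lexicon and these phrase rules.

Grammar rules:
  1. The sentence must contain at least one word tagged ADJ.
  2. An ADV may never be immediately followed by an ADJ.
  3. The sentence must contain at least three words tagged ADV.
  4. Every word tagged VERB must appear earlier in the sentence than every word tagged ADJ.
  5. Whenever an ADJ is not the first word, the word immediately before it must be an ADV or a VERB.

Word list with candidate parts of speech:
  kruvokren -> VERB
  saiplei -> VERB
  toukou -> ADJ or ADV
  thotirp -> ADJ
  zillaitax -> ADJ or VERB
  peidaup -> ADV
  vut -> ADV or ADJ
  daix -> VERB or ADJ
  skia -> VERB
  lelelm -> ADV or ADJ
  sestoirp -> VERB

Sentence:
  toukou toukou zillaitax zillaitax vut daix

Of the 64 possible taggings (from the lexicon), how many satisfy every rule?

Candidates per position — 1:toukou {ADJ,ADV}; 2:toukou {ADJ,ADV}; 3:zillaitax {ADJ,VERB}; 4:zillaitax {ADJ,VERB}; 5:vut {ADV,ADJ}; 6:daix {VERB,ADJ}.
There are 64 candidate sequences in total.
Every candidate sequence violates at least one rule; no consistent tagging exists.
Count = 0.

0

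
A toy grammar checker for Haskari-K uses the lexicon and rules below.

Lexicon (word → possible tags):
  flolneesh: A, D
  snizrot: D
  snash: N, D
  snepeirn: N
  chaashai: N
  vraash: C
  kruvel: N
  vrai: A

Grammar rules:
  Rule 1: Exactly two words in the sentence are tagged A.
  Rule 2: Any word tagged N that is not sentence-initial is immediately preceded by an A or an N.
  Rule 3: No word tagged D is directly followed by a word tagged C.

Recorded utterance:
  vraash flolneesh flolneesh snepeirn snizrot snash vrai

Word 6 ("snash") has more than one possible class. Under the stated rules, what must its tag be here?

Candidates per position — 1:vraash {C}; 2:flolneesh {A,D}; 3:flolneesh {A,D}; 4:snepeirn {N}; 5:snizrot {D}; 6:snash {N,D}; 7:vrai {A}.
At position 3, choosing D makes rule 2 impossible to satisfy; hence A.
At position 6, choosing N makes rule 2 impossible to satisfy; hence D.
At position 2, choosing A makes rule 1 impossible to satisfy; hence D.
That leaves exactly one tagging: C D A N D D A.
Checking: rule 1 ✓; rule 2 ✓; rule 3 ✓.

D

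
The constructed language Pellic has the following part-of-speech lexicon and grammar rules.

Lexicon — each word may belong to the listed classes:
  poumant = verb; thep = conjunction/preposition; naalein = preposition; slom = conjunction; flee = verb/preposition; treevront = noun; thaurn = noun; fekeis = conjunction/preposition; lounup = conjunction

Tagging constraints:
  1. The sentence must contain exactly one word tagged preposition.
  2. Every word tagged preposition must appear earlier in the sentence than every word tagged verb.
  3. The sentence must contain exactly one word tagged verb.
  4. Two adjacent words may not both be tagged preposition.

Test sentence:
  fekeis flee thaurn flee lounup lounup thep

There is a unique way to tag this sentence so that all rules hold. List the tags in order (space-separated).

Candidates per position — 1:fekeis {conjunction,preposition}; 2:flee {verb,preposition}; 3:thaurn {noun}; 4:flee {verb,preposition}; 5:lounup {conjunction}; 6:lounup {conjunction}; 7:thep {conjunction,preposition}.
The remaining ambiguous positions (1, 2, 4, 7) are resolved jointly — only one combination satisfies every rule.
That leaves exactly one tagging: conjunction preposition noun verb conjunction conjunction conjunction.
Check: rule 1 ✓; rule 2 ✓; rule 3 ✓; rule 4 ✓.

conjunction preposition noun verb conjunction conjunction conjunction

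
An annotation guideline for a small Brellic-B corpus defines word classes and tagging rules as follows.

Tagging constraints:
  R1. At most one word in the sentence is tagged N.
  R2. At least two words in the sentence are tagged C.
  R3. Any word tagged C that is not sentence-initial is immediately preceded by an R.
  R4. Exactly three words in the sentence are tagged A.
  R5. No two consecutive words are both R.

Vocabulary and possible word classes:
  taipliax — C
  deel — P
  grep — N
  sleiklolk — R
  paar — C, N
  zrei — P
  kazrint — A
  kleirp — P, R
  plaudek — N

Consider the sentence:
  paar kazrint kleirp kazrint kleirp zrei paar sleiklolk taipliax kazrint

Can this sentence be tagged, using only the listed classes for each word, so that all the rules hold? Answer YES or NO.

YES

Candidates per position — 1:paar {C,N}; 2:kazrint {A}; 3:kleirp {P,R}; 4:kazrint {A}; 5:kleirp {P,R}; 6:zrei {P}; 7:paar {C,N}; 8:sleiklolk {R}; 9:taipliax {C}; 10:kazrint {A}.
One satisfying assignment: C A R A P P N R C A.
Verifying each rule — rule 1 ✓; rule 2 ✓; rule 3 ✓; rule 4 ✓; rule 5 ✓.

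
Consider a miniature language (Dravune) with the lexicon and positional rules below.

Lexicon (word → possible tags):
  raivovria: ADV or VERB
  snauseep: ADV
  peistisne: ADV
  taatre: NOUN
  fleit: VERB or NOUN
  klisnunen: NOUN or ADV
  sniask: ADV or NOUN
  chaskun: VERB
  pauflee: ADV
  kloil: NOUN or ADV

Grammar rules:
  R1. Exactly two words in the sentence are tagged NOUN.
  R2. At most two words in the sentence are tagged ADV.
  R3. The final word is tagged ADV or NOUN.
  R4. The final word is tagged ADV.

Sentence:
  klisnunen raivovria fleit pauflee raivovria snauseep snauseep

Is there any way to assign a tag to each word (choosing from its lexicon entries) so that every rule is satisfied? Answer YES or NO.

Candidates per position — 1:klisnunen {NOUN,ADV}; 2:raivovria {ADV,VERB}; 3:fleit {VERB,NOUN}; 4:pauflee {ADV}; 5:raivovria {ADV,VERB}; 6:snauseep {ADV}; 7:snauseep {ADV}.
Rule 2 cannot be satisfied by any choice of tags from the lexicon.
So there is no consistent tagging.

NO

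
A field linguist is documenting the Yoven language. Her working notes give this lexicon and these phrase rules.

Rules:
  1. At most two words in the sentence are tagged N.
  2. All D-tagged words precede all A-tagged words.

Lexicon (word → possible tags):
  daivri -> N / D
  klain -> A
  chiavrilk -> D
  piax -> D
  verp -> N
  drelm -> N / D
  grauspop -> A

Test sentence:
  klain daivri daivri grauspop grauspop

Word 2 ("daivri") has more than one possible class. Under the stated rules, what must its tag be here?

N

Candidates per position — 1:klain {A}; 2:daivri {N,D}; 3:daivri {N,D}; 4:grauspop {A}; 5:grauspop {A}.
Word 2 cannot be D — rule 2 would then fail for every completion. It is N.
Word 3 cannot be D — rule 2 would then fail for every completion. It is N.
So the tagging must be: A N N A A.
Check: rule 1 holds; rule 2 holds.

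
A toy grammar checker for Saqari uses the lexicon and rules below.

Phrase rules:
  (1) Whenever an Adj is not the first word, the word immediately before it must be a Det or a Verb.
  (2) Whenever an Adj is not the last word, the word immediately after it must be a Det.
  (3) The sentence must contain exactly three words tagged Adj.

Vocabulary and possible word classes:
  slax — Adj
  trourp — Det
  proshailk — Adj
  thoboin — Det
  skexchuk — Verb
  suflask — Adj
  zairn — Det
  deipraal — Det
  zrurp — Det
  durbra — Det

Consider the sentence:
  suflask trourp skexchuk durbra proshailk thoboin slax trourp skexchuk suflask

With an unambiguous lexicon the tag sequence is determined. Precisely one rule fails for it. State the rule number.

Fixed tagging: Adj Det Verb Det Adj Det Adj Det Verb Adj.
Applying the rules: R1 holds, R2 holds, R3 violated.
Only rule 3 fails.

3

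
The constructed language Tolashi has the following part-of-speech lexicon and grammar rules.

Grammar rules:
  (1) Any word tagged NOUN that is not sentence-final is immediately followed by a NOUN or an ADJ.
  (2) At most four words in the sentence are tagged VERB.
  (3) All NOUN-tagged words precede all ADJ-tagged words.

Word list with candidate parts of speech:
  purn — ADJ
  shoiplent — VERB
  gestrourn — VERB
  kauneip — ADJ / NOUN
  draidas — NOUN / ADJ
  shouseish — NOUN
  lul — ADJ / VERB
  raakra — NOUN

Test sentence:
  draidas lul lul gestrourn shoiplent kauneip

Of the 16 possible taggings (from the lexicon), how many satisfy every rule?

6

Candidates per position — 1:draidas {NOUN,ADJ}; 2:lul {ADJ,VERB}; 3:lul {ADJ,VERB}; 4:gestrourn {VERB}; 5:shoiplent {VERB}; 6:kauneip {ADJ,NOUN}.
There are 16 candidate sequences in total.
Checking each against the rules leaves 6 sequences.
Count = 6.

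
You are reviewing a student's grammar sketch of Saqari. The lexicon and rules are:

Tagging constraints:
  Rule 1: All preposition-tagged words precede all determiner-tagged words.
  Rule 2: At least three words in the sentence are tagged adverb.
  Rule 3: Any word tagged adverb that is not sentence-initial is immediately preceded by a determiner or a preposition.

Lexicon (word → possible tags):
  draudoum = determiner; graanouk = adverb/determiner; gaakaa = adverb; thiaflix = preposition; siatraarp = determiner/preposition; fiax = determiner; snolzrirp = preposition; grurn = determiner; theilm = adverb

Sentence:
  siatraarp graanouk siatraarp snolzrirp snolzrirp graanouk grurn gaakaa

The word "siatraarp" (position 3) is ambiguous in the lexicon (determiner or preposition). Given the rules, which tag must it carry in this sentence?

preposition

Candidates per position — 1:siatraarp {determiner,preposition}; 2:graanouk {adverb,determiner}; 3:siatraarp {determiner,preposition}; 4:snolzrirp {preposition}; 5:snolzrirp {preposition}; 6:graanouk {adverb,determiner}; 7:grurn {determiner}; 8:gaakaa {adverb}.
At position 1, choosing determiner makes rule 1 impossible to satisfy; hence preposition.
At position 2, choosing determiner makes rule 1 impossible to satisfy; hence adverb.
At position 3, choosing determiner makes rule 1 impossible to satisfy; hence preposition.
At position 6, choosing determiner makes rule 2 impossible to satisfy; hence adverb.
So the tagging must be: preposition adverb preposition preposition preposition adverb determiner adverb.
Checking: rule 1 ok; rule 2 ok; rule 3 ok.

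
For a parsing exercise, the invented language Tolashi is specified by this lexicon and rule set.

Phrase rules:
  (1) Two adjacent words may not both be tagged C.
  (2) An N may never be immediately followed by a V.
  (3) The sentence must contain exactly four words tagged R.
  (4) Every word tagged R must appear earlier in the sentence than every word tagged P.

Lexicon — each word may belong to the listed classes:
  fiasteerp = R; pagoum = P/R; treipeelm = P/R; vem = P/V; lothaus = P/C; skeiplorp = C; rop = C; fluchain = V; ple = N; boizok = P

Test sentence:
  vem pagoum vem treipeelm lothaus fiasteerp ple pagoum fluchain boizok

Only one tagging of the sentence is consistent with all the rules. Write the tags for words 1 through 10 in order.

Candidates per position — 1:vem {P,V}; 2:pagoum {P,R}; 3:vem {P,V}; 4:treipeelm {P,R}; 5:lothaus {P,C}; 6:fiasteerp {R}; 7:ple {N}; 8:pagoum {P,R}; 9:fluchain {V}; 10:boizok {P}.
Position 1: P is ruled out by rule 4; that leaves V.
Position 2: P is ruled out by rule 3; that leaves R.
Position 3: P is ruled out by rule 4; that leaves V.
Position 4: P is ruled out by rule 3; that leaves R.
Position 5: P is ruled out by rule 4; that leaves C.
Position 8: P is ruled out by rule 3; that leaves R.
That leaves exactly one tagging: V R V R C R N R V P.
Check: rule 1 ok; rule 2 ok; rule 3 ok; rule 4 ok.

V R V R C R N R V P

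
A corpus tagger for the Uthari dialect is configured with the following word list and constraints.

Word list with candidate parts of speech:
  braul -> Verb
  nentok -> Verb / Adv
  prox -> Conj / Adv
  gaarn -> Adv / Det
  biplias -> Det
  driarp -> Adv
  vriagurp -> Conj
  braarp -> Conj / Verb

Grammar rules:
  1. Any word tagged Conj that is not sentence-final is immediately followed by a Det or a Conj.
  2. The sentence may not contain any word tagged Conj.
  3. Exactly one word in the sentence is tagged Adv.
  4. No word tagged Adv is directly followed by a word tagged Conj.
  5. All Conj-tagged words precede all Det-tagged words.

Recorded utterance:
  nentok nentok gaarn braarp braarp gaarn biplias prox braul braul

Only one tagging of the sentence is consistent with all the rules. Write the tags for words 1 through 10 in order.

Verb Verb Det Verb Verb Det Det Adv Verb Verb

Candidates per position — 1:nentok {Verb,Adv}; 2:nentok {Verb,Adv}; 3:gaarn {Adv,Det}; 4:braarp {Conj,Verb}; 5:braarp {Conj,Verb}; 6:gaarn {Adv,Det}; 7:biplias {Det}; 8:prox {Conj,Adv}; 9:braul {Verb}; 10:braul {Verb}.
Word 4 cannot be Conj — rule 2 would then fail for every completion. It is Verb.
Word 5 cannot be Conj — rule 2 would then fail for every completion. It is Verb.
Word 8 cannot be Conj — rule 1 would then fail for every completion. It is Adv.
Word 1 cannot be Adv — rule 3 would then fail for every completion. It is Verb.
Word 2 cannot be Adv — rule 3 would then fail for every completion. It is Verb.
Word 3 cannot be Adv — rule 3 would then fail for every completion. It is Det.
Word 6 cannot be Adv — rule 3 would then fail for every completion. It is Det.
So the tagging must be: Verb Verb Det Verb Verb Det Det Adv Verb Verb.
Checking: rule 1 ✓; rule 2 ✓; rule 3 ✓; rule 4 ✓; rule 5 ✓.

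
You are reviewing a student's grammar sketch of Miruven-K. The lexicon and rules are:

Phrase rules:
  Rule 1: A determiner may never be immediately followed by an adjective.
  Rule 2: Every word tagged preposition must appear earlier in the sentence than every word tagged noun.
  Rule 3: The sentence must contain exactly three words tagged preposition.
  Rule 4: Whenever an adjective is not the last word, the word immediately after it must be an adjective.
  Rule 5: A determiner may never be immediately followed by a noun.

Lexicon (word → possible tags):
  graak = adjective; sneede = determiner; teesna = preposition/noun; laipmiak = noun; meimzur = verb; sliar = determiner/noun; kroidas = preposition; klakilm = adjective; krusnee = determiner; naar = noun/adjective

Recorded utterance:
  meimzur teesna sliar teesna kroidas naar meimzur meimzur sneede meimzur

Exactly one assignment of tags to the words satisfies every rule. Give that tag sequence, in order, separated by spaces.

Candidates per position — 1:meimzur {verb}; 2:teesna {preposition,noun}; 3:sliar {determiner,noun}; 4:teesna {preposition,noun}; 5:kroidas {preposition}; 6:naar {noun,adjective}; 7:meimzur {verb}; 8:meimzur {verb}; 9:sneede {determiner}; 10:meimzur {verb}.
If word 2 were noun, no tagging could satisfy rule 2; so word 2 is preposition.
If word 3 were noun, no tagging could satisfy rule 2; so word 3 is determiner.
If word 4 were noun, no tagging could satisfy rule 2; so word 4 is preposition.
If word 6 were adjective, no tagging could satisfy rule 4; so word 6 is noun.
The unique satisfying tagging is: verb preposition determiner preposition preposition noun verb verb determiner verb.
Checking: rule 1 satisfied; rule 2 satisfied; rule 3 satisfied; rule 4 satisfied; rule 5 satisfied.

verb preposition determiner preposition preposition noun verb verb determiner verb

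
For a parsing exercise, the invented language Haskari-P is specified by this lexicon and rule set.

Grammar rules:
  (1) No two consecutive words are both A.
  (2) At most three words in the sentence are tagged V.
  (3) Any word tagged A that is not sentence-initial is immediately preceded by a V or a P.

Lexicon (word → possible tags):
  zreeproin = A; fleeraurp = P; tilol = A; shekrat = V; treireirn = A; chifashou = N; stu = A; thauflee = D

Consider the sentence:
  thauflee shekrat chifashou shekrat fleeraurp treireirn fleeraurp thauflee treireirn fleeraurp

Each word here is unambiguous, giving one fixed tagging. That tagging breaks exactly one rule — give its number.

Fixed tagging: D V N V P A P D A P.
Applying the rules: R1 ok, R2 ok, R3 fails.
Only rule 3 fails.

3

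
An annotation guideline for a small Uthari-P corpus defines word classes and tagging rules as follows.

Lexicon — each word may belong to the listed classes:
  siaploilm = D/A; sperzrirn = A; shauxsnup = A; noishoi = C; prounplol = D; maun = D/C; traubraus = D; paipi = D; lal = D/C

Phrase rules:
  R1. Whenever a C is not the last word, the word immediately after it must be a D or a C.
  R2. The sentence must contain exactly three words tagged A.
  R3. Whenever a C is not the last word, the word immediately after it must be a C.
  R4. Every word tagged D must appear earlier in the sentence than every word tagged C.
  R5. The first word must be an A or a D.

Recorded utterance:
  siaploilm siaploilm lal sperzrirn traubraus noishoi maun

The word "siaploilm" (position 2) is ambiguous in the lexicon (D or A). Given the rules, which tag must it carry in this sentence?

A

Candidates per position — 1:siaploilm {D,A}; 2:siaploilm {D,A}; 3:lal {D,C}; 4:sperzrirn {A}; 5:traubraus {D}; 6:noishoi {C}; 7:maun {D,C}.
If word 1 were D, no tagging could satisfy rule 2; so word 1 is A.
If word 2 were D, no tagging could satisfy rule 2; so word 2 is A.
If word 3 were C, no tagging could satisfy rule 1; so word 3 is D.
If word 7 were D, no tagging could satisfy rule 3; so word 7 is C.
So the tagging must be: A A D A D C C.
Verifying each rule — rule 1 ok; rule 2 ok; rule 3 ok; rule 4 ok; rule 5 ok.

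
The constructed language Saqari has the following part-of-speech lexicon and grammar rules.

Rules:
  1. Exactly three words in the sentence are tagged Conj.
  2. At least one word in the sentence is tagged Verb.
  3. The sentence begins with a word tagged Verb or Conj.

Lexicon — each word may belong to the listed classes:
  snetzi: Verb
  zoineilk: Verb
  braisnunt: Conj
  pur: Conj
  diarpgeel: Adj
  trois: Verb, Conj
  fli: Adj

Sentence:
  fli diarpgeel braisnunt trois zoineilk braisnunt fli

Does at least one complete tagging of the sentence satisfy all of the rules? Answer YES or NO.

NO

Candidates per position — 1:fli {Adj}; 2:diarpgeel {Adj}; 3:braisnunt {Conj}; 4:trois {Verb,Conj}; 5:zoineilk {Verb}; 6:braisnunt {Conj}; 7:fli {Adj}.
Rule 3 cannot be satisfied by any choice of tags from the lexicon.
So there is no consistent tagging.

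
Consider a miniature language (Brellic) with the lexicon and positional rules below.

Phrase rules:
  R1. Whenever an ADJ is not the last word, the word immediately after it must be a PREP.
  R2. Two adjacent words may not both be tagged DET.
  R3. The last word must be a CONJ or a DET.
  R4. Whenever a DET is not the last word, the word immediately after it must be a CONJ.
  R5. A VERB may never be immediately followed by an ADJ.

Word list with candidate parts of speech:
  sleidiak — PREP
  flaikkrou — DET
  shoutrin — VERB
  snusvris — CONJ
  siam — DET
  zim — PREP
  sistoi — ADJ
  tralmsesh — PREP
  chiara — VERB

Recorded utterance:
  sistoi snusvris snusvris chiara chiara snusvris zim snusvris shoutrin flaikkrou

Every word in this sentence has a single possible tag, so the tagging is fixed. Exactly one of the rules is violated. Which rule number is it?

Fixed tagging: ADJ CONJ CONJ VERB VERB CONJ PREP CONJ VERB DET.
Checking each rule: R1 ✗, R2 ✓, R3 ✓, R4 ✓, R5 ✓.
Only rule 1 fails.

1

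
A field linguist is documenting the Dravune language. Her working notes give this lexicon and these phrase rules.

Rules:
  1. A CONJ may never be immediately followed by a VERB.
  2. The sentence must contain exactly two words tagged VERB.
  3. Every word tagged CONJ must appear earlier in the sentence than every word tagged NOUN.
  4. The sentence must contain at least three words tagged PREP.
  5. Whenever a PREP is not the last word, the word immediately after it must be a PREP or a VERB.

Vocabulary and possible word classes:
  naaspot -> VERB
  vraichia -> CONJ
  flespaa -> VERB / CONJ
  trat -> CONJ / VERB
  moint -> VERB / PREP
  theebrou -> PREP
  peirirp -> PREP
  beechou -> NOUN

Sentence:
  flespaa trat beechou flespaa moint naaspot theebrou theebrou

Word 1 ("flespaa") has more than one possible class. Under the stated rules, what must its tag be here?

CONJ

Candidates per position — 1:flespaa {VERB,CONJ}; 2:trat {CONJ,VERB}; 3:beechou {NOUN}; 4:flespaa {VERB,CONJ}; 5:moint {VERB,PREP}; 6:naaspot {VERB}; 7:theebrou {PREP}; 8:theebrou {PREP}.
Position 4: tagging it CONJ would leave rule 3 unsatisfiable, so it must be VERB.
Position 5: tagging it VERB would leave rule 2 unsatisfiable, so it must be PREP.
Position 1: tagging it VERB would leave rule 2 unsatisfiable, so it must be CONJ.
Position 2: tagging it VERB would leave rule 1 unsatisfiable, so it must be CONJ.
The unique satisfying tagging is: CONJ CONJ NOUN VERB PREP VERB PREP PREP.
Checking: rule 1 holds; rule 2 holds; rule 3 holds; rule 4 holds; rule 5 holds.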